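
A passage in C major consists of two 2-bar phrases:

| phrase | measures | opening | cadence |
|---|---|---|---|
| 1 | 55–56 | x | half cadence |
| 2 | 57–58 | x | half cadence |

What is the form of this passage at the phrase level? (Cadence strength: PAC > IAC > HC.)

Both phrases have the same opening (x) and the same cadence (half cadence): the second is a restatement, not a consequent, so this is a repeated phrase rather than a period.

repeated phrase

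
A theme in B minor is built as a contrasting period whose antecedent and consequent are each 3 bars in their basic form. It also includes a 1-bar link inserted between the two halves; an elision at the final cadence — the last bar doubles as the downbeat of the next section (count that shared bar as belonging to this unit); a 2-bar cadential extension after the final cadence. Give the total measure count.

9 measures

Basic contrasting period: 3 + 3 = 6 bars.
6 (basic form) + 1 (link) + 2 (cadential extension) = 9.
The elision shares a bar with the next section but does not change this unit's count.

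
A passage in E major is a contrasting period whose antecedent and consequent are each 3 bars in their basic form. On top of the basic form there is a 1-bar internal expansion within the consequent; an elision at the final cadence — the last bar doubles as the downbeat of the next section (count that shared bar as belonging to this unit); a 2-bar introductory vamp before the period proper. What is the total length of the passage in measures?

Basic contrasting period: 3 + 3 = 6 bars.
6 (basic form) + 1 (internal expansion) + 2 (introduction) = 9.
The elision shares a bar with the next section but does not change this unit's count.

9 measures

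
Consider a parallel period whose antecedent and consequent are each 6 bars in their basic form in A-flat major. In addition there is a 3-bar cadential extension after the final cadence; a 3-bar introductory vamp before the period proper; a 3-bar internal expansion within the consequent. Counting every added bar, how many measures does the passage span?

21 measures

Basic parallel period: 6 + 6 = 12 bars.
12 (basic form) + 3 (cadential extension) + 3 (introduction) + 3 (internal expansion) = 21.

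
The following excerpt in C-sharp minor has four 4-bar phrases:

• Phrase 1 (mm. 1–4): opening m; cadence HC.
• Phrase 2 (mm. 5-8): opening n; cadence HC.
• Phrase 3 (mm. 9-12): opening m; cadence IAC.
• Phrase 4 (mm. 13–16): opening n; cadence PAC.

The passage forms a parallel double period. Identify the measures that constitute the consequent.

measures 9–16

In a double period the four phrases pair into a large antecedent (phrases 1–2, ending half cadence) and a large consequent (phrases 3–4, ending perfect authentic cadence). The consequent spans mm. 9–16.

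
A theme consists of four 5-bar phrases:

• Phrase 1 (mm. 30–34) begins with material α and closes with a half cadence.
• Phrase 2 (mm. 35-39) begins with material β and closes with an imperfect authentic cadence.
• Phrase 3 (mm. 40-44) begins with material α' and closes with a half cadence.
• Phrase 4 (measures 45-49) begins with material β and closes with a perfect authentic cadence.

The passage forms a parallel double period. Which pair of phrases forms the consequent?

phrases 3 and 4

In a double period the first pair of phrases (ending imperfect authentic cadence) is the large antecedent and the second pair (ending perfect authentic cadence) is the large consequent; the consequent is phrases 3 and 4.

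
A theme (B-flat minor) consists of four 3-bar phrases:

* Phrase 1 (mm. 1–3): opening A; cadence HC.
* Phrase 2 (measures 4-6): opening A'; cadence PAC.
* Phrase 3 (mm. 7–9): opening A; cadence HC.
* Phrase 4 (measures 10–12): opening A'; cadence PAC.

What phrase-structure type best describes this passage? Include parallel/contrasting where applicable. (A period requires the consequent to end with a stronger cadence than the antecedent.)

The cadence pattern HC–PAC–HC–PAC is weak–strong twice, and phrases 3–4 restate phrases 1–2: a period heard twice, not a double period (which would end weakly at phrase 2).

repeated period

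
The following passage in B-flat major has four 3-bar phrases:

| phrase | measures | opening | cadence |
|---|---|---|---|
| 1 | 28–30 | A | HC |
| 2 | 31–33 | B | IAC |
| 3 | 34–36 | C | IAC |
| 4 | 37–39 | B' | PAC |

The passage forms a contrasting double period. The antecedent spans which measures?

measures 28–33

In a double period the four phrases pair into a large antecedent (phrases 1–2, ending imperfect authentic cadence) and a large consequent (phrases 3–4, ending perfect authentic cadence). The antecedent spans measures 28–33.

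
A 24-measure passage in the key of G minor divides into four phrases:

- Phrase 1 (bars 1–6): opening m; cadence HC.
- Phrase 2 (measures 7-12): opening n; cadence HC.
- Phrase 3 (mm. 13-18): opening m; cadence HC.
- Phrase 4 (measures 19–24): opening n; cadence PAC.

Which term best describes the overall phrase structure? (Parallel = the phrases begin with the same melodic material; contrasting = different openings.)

parallel double period

Four phrases in two halves: the first half (measures 1–12) ends with a half cadence, the second (mm. 13–24) with a perfect authentic cadence — a large antecedent–consequent pair, i.e. a double period.
Phrase 3 begins with the same material as phrase 1, making it parallel.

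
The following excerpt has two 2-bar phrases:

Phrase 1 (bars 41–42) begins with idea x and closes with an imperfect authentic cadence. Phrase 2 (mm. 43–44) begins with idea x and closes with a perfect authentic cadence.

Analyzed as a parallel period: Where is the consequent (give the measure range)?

measures 43–44

The antecedent is the phrase ending with the weaker cadence (imperfect authentic cadence, phrase 1) and the consequent the one ending more conclusively (perfect authentic cadence, phrase 2); the consequent is measures 43–44.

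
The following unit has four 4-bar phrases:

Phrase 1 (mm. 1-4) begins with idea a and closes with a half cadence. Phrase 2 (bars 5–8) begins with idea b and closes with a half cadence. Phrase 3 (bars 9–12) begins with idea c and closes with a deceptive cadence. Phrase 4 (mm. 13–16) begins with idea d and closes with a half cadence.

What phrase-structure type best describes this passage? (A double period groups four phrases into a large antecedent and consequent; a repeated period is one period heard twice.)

Phrase 4 ends with a half cadence, no stronger than phrase 2's half cadence, so the four phrases do not form a double period; nor do phrases 3–4 duplicate 1–2, so it is not a repeated period. With no phrase reaching a conclusive cadence, the passage is a phrase group.

phrase group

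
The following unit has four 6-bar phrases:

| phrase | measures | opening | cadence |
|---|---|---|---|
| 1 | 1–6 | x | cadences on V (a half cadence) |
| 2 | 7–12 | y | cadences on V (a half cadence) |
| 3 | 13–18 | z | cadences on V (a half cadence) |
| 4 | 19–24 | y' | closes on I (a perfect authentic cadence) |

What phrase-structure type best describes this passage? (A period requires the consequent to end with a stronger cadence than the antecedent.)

contrasting double period

Four phrases in two halves: the first half (mm. 1–12) ends with a half cadence, the second (mm. 13–24) with a perfect authentic cadence — a large antecedent–consequent pair, i.e. a double period.
Phrase 3 begins with different material from phrase 1, making it contrasting.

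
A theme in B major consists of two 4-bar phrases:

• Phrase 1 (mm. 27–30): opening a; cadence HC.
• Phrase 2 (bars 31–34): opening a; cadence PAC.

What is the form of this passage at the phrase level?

Phrase 1 ends with a half cadence (weaker) and phrase 2 with a perfect authentic cadence (stronger): antecedent + consequent = a period.
The two phrases open with the same material (a / a), so the period is parallel.

parallel period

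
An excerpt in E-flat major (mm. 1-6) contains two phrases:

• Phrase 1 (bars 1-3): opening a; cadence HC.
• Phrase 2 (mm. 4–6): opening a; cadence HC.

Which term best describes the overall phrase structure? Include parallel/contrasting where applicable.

Both phrases have the same opening (a) and the same cadence (half cadence): the second is a restatement, not a consequent, so this is a repeated phrase rather than a period.

repeated phrase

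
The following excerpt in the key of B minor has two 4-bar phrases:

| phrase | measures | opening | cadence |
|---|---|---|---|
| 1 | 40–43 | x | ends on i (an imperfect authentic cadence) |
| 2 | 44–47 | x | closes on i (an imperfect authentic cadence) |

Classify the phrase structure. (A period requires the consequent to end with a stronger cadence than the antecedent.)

repeated phrase

Both phrases have the same opening (x) and the same cadence (imperfect authentic cadence): the second is a restatement, not a consequent, so this is a repeated phrase rather than a period.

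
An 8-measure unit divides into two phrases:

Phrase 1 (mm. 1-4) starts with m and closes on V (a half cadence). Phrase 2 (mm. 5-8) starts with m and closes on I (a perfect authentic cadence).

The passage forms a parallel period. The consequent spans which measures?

measures 5–8

The antecedent is the phrase ending with the weaker cadence (half cadence, phrase 1) and the consequent the one ending more conclusively (perfect authentic cadence, phrase 2); the consequent is mm. 5–8.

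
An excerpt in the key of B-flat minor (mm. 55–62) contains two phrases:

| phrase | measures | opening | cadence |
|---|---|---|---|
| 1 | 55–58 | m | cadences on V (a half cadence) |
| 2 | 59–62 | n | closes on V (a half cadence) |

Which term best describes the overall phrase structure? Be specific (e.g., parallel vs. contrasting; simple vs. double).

phrase group

The second phrase closes with a half cadence, which is not stronger than the first phrase's half cadence; without a weak→strong cadential pair there is no antecedent–consequent relationship, so this is a phrase group rather than a period.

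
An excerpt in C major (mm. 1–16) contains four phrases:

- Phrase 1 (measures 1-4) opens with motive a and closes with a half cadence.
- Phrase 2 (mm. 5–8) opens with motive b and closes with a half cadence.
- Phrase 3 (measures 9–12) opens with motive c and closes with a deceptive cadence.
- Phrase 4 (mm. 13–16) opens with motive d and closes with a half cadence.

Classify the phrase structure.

Phrase 4 ends with a half cadence, no stronger than phrase 2's half cadence, so the four phrases do not form a double period; nor do phrases 3–4 duplicate 1–2, so it is not a repeated period. With no phrase reaching a conclusive cadence, the passage is a phrase group.

phrase group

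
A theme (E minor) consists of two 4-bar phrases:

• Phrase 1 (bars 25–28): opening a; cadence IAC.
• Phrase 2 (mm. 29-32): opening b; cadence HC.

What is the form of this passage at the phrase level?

The second phrase closes with a half cadence, which is not stronger than the first phrase's imperfect authentic cadence; without a weak→strong cadential pair there is no antecedent–consequent relationship, so this is a phrase group rather than a period.

phrase group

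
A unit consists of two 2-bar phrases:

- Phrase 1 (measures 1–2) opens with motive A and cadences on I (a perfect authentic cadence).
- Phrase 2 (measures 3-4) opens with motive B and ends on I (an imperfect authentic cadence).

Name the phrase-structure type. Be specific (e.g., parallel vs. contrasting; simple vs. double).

The second phrase closes with an imperfect authentic cadence, which is not stronger than the first phrase's perfect authentic cadence; without a weak→strong cadential pair there is no antecedent–consequent relationship, so this is a phrase group rather than a period.

phrase group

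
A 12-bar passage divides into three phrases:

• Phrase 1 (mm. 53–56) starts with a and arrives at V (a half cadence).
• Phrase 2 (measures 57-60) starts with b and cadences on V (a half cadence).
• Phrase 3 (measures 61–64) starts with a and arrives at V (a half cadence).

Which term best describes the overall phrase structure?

The final phrase closes with a half cadence, which is not stronger than the preceding half cadence; the 3 phrases lack an overall antecedent–consequent design and so form a phrase group.

phrase group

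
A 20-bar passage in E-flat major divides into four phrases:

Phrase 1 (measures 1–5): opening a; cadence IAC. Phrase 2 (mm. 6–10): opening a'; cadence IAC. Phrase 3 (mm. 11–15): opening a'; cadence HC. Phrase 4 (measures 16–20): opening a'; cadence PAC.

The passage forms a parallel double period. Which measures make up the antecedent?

In a double period the first pair of phrases (ending imperfect authentic cadence) is the large antecedent and the second pair (ending perfect authentic cadence) is the large consequent; the antecedent is measures 1–10.

measures 1–10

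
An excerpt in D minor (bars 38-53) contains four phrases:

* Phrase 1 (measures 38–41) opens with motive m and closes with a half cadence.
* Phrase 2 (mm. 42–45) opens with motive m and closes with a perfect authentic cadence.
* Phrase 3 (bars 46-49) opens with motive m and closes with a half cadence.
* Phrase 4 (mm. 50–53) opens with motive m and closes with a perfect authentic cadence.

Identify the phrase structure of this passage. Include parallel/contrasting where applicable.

The cadence pattern HC–PAC–HC–PAC is weak–strong twice, and phrases 3–4 restate phrases 1–2: a period heard twice, not a double period (which would end weakly at phrase 2).

repeated period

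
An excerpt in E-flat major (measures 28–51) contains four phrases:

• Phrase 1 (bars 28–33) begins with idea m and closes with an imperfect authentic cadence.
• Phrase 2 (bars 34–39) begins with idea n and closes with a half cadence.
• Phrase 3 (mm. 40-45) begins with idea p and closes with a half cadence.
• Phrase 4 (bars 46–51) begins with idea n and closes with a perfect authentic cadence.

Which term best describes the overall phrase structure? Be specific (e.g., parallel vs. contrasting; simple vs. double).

contrasting double period

Four phrases in two halves: the first half (measures 28–39) ends with a half cadence, the second (bars 40–51) with a perfect authentic cadence — a large antecedent–consequent pair, i.e. a double period.
Phrase 3 begins with different material from phrase 1, making it contrasting.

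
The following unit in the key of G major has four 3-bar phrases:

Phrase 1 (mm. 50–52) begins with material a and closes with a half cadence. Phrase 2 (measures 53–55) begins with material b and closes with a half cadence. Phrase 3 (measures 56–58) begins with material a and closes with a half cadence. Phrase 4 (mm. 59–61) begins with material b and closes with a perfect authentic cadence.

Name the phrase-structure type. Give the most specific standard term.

Four phrases in two halves: the first half (measures 50–55) ends with a half cadence, the second (bars 56–61) with a perfect authentic cadence — a large antecedent–consequent pair, i.e. a double period.
Phrase 3 begins with the same material as phrase 1, making it parallel.

parallel double period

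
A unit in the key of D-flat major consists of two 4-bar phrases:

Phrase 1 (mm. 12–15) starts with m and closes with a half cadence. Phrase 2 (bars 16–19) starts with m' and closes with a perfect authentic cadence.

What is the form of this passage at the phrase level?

parallel period

Phrase 1 ends with a half cadence (weaker) and phrase 2 with a perfect authentic cadence (stronger): antecedent + consequent = a period.
The two phrases open with the same material (m / m'), so the period is parallel.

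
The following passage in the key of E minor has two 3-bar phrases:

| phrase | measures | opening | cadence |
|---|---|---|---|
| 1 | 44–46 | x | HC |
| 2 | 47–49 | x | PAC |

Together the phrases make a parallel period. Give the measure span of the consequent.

The phrase ending with the weaker cadence (half cadence) is the antecedent; the one ending more conclusively (perfect authentic cadence) is the consequent. The consequent is measures 47–49.

measures 47–49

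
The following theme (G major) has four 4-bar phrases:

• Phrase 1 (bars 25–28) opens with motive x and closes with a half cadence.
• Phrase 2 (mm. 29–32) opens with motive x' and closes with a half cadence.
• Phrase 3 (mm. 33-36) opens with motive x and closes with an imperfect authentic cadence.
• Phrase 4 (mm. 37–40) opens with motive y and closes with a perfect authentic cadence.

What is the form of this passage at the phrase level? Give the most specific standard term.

Four phrases in two halves: the first half (measures 25–32) ends with a half cadence, the second (measures 33–40) with a perfect authentic cadence — a large antecedent–consequent pair, i.e. a double period.
Phrase 3 begins with the same material as phrase 1, making it parallel.

parallel double period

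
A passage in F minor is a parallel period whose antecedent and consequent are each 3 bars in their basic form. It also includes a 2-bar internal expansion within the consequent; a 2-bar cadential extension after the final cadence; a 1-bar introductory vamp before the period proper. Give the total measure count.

Basic parallel period: 3 + 3 = 6 bars.
6 (basic form) + 2 (internal expansion) + 2 (cadential extension) + 1 (introduction) = 11.

11 measures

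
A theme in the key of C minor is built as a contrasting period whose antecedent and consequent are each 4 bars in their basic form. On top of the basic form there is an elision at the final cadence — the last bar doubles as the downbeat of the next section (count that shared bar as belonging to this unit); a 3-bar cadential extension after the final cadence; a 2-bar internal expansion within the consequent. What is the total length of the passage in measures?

Basic contrasting period: 4 + 4 = 8 bars.
8 (basic form) + 3 (cadential extension) + 2 (internal expansion) = 13.
The elision shares a bar with the next section but does not change this unit's count.

13 measures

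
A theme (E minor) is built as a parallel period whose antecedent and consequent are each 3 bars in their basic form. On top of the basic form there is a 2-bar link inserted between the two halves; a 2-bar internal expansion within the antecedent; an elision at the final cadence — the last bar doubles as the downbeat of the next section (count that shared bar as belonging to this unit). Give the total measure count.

Basic parallel period: 3 + 3 = 6 bars.
6 (basic form) + 2 (link) + 2 (internal expansion) = 10.
The elision shares a bar with the next section but does not change this unit's count.

10 measures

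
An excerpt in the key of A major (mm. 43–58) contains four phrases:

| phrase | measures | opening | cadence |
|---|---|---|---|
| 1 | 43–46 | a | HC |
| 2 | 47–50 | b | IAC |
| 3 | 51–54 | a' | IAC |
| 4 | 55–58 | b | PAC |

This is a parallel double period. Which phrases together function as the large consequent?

phrases 3 and 4

In a double period the first pair of phrases (ending imperfect authentic cadence) is the large antecedent and the second pair (ending perfect authentic cadence) is the large consequent; the consequent is phrases 3 and 4.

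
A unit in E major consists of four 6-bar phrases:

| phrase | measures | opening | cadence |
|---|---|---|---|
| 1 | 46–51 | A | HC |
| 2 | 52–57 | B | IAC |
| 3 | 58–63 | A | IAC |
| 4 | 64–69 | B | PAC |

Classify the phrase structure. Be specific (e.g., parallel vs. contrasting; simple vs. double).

Four phrases in two halves: the first half (mm. 46-57) ends with an imperfect authentic cadence, the second (mm. 58-69) with a perfect authentic cadence — a large antecedent–consequent pair, i.e. a double period.
Phrase 3 begins with the same material as phrase 1, making it parallel.

parallel double period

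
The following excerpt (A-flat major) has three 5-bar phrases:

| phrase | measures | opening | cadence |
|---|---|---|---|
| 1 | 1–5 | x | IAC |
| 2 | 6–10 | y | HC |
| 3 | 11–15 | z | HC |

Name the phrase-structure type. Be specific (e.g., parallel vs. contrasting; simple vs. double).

The final phrase closes with a half cadence, which is not stronger than the preceding half cadence; the 3 phrases lack an overall antecedent–consequent design and so form a phrase group.

phrase group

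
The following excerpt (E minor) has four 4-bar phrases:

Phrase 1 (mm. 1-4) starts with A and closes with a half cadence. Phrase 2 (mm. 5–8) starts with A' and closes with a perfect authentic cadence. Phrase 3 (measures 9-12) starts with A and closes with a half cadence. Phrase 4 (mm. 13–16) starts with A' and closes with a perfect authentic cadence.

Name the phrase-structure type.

The cadence pattern HC–PAC–HC–PAC is weak–strong twice, and phrases 3–4 restate phrases 1–2: a period heard twice, not a double period (which would end weakly at phrase 2).

repeated period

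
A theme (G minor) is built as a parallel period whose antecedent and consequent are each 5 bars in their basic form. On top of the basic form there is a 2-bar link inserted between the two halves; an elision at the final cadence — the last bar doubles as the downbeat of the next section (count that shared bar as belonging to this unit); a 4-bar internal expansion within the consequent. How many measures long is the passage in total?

Basic parallel period: 5 + 5 = 10 bars.
10 (basic form) + 2 (link) + 4 (internal expansion) = 16.
The elision shares a bar with the next section but does not change this unit's count.

16 measures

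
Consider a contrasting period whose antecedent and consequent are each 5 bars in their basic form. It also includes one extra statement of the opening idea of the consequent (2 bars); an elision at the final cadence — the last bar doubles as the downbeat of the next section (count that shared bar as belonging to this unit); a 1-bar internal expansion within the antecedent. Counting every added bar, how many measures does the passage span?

Basic contrasting period: 5 + 5 = 10 bars.
10 (basic form) + 2 (extra statement) + 1 (internal expansion) = 13.
The elision shares a bar with the next section but does not change this unit's count.

13 measures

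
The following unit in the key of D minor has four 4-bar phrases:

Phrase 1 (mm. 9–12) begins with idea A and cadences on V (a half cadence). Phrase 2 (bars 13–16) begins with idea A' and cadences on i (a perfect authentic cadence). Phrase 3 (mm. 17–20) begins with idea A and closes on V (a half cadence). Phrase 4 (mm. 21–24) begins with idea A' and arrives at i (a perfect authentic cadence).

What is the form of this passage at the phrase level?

repeated period

The cadence pattern HC–PAC–HC–PAC is weak–strong twice, and phrases 3–4 restate phrases 1–2: a period heard twice, not a double period (which would end weakly at phrase 2).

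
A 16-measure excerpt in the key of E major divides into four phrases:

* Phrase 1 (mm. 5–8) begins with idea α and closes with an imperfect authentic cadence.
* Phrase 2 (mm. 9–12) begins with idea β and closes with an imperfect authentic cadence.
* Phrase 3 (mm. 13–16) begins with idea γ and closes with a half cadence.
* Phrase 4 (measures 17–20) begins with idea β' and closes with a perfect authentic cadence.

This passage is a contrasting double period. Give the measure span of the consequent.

In a double period the four phrases pair into a large antecedent (phrases 1–2, ending imperfect authentic cadence) and a large consequent (phrases 3–4, ending perfect authentic cadence). The consequent spans mm. 13–20.

measures 13–20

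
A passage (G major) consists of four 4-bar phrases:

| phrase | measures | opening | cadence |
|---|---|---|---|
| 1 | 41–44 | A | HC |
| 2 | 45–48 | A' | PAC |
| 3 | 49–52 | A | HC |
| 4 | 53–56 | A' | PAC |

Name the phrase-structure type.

repeated period

The cadence pattern HC–PAC–HC–PAC is weak–strong twice, and phrases 3–4 restate phrases 1–2: a period heard twice, not a double period (which would end weakly at phrase 2).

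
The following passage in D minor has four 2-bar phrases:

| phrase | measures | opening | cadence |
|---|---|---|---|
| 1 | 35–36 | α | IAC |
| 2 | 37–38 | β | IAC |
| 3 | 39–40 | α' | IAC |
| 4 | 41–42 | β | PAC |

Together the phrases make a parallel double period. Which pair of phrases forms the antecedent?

In a double period the first pair of phrases (ending imperfect authentic cadence) is the large antecedent and the second pair (ending perfect authentic cadence) is the large consequent; the antecedent is phrases 1 and 2.

phrases 1 and 2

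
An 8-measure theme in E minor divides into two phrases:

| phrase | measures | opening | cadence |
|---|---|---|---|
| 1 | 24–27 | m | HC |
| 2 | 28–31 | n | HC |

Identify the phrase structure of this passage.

The second phrase closes with a half cadence, which is not stronger than the first phrase's half cadence; without a weak→strong cadential pair there is no antecedent–consequent relationship, so this is a phrase group rather than a period.

phrase group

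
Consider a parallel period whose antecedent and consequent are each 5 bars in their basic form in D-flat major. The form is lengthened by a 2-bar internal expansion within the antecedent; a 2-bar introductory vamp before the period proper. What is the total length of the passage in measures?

Basic parallel period: 5 + 5 = 10 bars.
10 (basic form) + 2 (internal expansion) + 2 (introduction) = 14.

14 measures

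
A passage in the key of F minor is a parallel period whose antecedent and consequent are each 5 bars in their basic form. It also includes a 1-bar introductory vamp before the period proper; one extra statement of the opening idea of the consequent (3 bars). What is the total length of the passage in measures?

14 measures

Basic parallel period: 5 + 5 = 10 bars.
10 (basic form) + 1 (introduction) + 3 (extra statement) = 14.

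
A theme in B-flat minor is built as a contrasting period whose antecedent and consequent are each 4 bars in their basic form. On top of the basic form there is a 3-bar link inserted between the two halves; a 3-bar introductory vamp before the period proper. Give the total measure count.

14 measures

Basic contrasting period: 4 + 4 = 8 bars.
8 (basic form) + 3 (link) + 3 (introduction) = 14.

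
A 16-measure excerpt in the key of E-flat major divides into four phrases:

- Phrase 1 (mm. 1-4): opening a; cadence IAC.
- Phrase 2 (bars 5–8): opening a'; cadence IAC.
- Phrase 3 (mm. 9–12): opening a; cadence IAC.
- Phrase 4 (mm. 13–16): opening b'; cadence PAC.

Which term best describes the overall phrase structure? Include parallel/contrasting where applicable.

parallel double period

Four phrases in two halves: the first half (mm. 1–8) ends with an imperfect authentic cadence, the second (mm. 9–16) with a perfect authentic cadence — a large antecedent–consequent pair, i.e. a double period.
Phrase 3 begins with the same material as phrase 1, making it parallel.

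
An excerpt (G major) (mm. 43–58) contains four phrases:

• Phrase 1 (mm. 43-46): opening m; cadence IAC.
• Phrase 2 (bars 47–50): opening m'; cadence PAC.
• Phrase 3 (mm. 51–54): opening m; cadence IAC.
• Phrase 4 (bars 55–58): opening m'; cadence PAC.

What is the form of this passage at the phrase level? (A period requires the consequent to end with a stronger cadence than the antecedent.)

repeated period

The cadence pattern IAC–PAC–IAC–PAC is weak–strong twice, and phrases 3–4 restate phrases 1–2: a period heard twice, not a double period (which would end weakly at phrase 2).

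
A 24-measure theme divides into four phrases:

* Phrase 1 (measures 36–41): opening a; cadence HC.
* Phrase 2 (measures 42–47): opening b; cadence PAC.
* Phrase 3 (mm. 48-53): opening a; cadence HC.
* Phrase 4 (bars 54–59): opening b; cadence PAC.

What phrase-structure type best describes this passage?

The cadence pattern HC–PAC–HC–PAC is weak–strong twice, and phrases 3–4 restate phrases 1–2: a period heard twice, not a double period (which would end weakly at phrase 2).

repeated period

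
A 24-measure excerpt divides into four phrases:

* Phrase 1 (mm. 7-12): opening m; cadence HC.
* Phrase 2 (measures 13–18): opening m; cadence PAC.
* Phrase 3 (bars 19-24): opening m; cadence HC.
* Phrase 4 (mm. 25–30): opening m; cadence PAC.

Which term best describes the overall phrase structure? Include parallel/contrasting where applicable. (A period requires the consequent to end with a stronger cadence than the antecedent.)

repeated period

The cadence pattern HC–PAC–HC–PAC is weak–strong twice, and phrases 3–4 restate phrases 1–2: a period heard twice, not a double period (which would end weakly at phrase 2).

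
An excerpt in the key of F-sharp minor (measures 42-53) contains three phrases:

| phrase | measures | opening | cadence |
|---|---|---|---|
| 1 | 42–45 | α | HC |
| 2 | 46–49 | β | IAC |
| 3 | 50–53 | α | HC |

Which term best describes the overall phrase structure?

The final phrase closes with a half cadence, which is not stronger than the preceding imperfect authentic cadence; the 3 phrases lack an overall antecedent–consequent design and so form a phrase group.

phrase group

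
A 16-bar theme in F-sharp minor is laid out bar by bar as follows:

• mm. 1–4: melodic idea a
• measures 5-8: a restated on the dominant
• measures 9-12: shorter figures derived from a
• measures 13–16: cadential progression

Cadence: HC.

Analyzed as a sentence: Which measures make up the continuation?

measures 9–16

After the presentation (mm. 1–8), the continuation covers the fragmentation through the cadence: mm. 9-16.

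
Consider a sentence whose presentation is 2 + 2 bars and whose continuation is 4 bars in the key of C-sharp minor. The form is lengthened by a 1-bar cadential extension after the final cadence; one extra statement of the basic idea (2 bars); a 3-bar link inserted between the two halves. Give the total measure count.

Basic sentence: 2 + 2 + 4 = 8 bars.
8 (basic form) + 1 (cadential extension) + 2 (extra statement) + 3 (link) = 14.

14 measures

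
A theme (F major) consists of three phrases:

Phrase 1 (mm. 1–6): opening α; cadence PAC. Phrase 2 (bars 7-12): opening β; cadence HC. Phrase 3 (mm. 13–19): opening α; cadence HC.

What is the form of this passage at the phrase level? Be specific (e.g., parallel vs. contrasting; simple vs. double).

The final phrase closes with a half cadence, which is not stronger than the preceding half cadence; the 3 phrases lack an overall antecedent–consequent design and so form a phrase group.

phrase group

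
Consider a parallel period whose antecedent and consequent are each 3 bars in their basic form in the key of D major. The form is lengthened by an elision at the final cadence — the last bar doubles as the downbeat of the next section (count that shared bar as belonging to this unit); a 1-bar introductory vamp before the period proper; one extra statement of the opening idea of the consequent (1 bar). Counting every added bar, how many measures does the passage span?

8 measures

Basic parallel period: 3 + 3 = 6 bars.
6 (basic form) + 1 (introduction) + 1 (extra statement) = 8.
The elision shares a bar with the next section but does not change this unit's count.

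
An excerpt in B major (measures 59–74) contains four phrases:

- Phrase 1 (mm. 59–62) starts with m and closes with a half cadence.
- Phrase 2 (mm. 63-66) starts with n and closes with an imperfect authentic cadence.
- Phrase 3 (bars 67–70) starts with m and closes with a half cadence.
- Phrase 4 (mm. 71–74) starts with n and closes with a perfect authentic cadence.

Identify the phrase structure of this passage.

Four phrases in two halves: the first half (mm. 59-66) ends with an imperfect authentic cadence, the second (bars 67–74) with a perfect authentic cadence — a large antecedent–consequent pair, i.e. a double period.
Phrase 3 begins with the same material as phrase 1, making it parallel.

parallel double period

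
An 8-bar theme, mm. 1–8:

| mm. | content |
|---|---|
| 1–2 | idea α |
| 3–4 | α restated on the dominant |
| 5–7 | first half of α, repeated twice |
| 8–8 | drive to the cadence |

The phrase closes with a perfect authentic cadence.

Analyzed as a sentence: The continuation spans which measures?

After the presentation (bars 1-4), the continuation covers the fragmentation through the cadence: bars 5–8.

measures 5–8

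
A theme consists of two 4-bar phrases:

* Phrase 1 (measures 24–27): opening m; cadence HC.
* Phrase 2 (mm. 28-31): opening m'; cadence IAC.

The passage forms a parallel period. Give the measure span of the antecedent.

measures 24–27

The phrase ending with the weaker cadence (half cadence) is the antecedent; the one ending more conclusively (imperfect authentic cadence) is the consequent. The antecedent is measures 24–27.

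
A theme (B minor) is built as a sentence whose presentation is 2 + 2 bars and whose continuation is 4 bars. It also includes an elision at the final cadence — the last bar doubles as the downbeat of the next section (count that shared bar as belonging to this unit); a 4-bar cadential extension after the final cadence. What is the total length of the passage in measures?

Basic sentence: 2 + 2 + 4 = 8 bars.
8 (basic form) + 4 (cadential extension) = 12.
The elision shares a bar with the next section but does not change this unit's count.

12 measures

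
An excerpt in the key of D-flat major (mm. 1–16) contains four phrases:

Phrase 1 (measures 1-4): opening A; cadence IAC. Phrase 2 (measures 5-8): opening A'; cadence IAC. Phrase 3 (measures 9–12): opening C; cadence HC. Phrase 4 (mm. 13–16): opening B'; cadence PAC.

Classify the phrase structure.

Four phrases in two halves: the first half (bars 1–8) ends with an imperfect authentic cadence, the second (measures 9–16) with a perfect authentic cadence — a large antecedent–consequent pair, i.e. a double period.
Phrase 3 begins with different material from phrase 1, making it contrasting.

contrasting double period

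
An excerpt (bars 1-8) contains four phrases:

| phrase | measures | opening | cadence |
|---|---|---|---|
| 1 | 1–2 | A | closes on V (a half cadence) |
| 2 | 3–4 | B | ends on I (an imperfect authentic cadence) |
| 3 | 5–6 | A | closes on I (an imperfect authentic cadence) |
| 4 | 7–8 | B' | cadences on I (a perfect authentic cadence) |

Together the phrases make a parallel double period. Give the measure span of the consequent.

In a double period the first pair of phrases (ending imperfect authentic cadence) is the large antecedent and the second pair (ending perfect authentic cadence) is the large consequent; the consequent is measures 5–8.

measures 5–8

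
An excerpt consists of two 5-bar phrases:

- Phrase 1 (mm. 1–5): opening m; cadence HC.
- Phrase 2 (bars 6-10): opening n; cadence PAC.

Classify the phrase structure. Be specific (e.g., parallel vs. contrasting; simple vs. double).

contrasting period

Phrase 1 ends with a half cadence (weaker) and phrase 2 with a perfect authentic cadence (stronger): antecedent + consequent = a period.
The two phrases open with different material (m / n), so the period is contrasting.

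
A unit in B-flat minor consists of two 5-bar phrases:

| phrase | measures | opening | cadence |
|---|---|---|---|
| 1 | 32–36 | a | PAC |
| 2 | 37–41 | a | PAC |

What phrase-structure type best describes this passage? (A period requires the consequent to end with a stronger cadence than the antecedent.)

repeated phrase

Both phrases have the same opening (a) and the same cadence (perfect authentic cadence): the second is a restatement, not a consequent, so this is a repeated phrase rather than a period.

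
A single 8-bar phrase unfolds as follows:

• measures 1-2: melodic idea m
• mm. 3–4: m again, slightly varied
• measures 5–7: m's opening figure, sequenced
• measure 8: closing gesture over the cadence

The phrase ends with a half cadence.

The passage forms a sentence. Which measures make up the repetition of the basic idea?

The presentation of a sentence is the basic idea (mm. 1-2) plus its repetition (mm. 3-4); the repetition of the basic idea is therefore mm. 3–4.

measures 3–4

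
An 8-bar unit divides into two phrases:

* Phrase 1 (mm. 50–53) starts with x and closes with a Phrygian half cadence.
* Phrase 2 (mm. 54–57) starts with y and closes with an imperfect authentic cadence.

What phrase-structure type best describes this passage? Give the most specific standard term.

Phrase 1 ends with a Phrygian half cadence (weaker) and phrase 2 with an imperfect authentic cadence (stronger): antecedent + consequent = a period.
The two phrases open with different material (x / y), so the period is contrasting.

contrasting period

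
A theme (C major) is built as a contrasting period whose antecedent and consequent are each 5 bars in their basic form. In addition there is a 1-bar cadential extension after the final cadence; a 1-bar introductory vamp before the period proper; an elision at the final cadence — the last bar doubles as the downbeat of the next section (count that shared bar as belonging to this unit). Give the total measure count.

12 measures

Basic contrasting period: 5 + 5 = 10 bars.
10 (basic form) + 1 (cadential extension) + 1 (introduction) = 12.
The elision shares a bar with the next section but does not change this unit's count.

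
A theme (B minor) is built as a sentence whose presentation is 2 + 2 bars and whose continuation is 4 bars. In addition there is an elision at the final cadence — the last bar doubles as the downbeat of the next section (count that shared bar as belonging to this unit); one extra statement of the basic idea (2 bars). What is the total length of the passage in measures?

10 measures

Basic sentence: 2 + 2 + 4 = 8 bars.
8 (basic form) + 2 (extra statement) = 10.
The elision shares a bar with the next section but does not change this unit's count.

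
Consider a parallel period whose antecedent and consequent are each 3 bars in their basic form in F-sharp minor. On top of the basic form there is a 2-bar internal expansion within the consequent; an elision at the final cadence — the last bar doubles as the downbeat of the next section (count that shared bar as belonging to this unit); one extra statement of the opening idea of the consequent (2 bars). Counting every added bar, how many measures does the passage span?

10 measures

Basic parallel period: 3 + 3 = 6 bars.
6 (basic form) + 2 (internal expansion) + 2 (extra statement) = 10.
The elision shares a bar with the next section but does not change this unit's count.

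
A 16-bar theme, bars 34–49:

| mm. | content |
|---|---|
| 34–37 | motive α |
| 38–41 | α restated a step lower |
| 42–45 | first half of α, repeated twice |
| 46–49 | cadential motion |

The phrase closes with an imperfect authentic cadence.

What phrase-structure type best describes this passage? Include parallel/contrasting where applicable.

sentence

Basic idea (mm. 34-37) + its repetition (mm. 38–41) form the presentation; fragmentation and cadence (mm. 42–49) form the continuation — the 16-bar whole is a sentence.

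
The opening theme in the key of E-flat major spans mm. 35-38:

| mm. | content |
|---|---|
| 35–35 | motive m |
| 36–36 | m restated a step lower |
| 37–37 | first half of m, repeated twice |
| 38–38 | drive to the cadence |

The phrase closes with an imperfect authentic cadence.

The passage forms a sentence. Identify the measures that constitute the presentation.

measures 35–36

The presentation of a sentence is the basic idea (measure 35) plus its repetition (bar 36); the presentation is therefore bars 35–36.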